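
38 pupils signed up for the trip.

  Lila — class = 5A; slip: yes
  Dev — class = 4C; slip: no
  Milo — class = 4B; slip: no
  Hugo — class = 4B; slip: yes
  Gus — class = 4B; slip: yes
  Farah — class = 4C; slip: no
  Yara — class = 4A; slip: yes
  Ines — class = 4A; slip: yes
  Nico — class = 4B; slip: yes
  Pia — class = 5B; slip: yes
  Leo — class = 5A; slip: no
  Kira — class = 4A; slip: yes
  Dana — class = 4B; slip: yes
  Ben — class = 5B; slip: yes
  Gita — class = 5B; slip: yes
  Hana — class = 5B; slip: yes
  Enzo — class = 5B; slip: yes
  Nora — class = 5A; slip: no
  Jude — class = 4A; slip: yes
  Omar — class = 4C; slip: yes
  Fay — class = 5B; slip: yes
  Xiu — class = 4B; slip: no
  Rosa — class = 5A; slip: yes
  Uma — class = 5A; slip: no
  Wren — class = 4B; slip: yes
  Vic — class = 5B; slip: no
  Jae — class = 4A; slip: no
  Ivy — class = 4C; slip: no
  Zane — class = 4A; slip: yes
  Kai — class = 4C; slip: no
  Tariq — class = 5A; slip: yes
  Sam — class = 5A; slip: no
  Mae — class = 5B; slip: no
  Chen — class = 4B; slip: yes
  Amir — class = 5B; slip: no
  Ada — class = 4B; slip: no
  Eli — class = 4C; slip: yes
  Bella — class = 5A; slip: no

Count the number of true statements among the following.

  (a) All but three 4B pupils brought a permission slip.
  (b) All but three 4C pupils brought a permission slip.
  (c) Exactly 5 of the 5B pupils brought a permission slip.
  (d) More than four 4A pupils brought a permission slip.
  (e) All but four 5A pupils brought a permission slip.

(a) 4B: |A| = 9, |A ∩ B| = 6; needs |A ∖ B| = 3 — true.
(b) 4C: |A| = 6, |A ∩ B| = 2; needs |A ∖ B| = 3 — false.
(c) 5B: |A| = 9, |A ∩ B| = 6; needs |A ∩ B| = 5 — false.
(d) 4A: |A| = 6, |A ∩ B| = 5; needs |A ∩ B| > 4 — true.
(e) 5A: |A| = 8, |A ∩ B| = 3; needs |A ∖ B| = 4 — false.

2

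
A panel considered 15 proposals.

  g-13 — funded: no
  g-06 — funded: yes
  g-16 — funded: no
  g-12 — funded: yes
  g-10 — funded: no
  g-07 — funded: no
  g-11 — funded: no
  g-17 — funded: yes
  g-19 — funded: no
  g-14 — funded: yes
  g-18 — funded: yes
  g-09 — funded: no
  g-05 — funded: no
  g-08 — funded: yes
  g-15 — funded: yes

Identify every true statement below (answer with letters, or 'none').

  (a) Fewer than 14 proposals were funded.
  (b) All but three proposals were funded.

(a)

|A| = 15, |A ∩ B| = 7, |A ∖ B| = 8.
(a) |A ∩ B| < 14: holds.
(b) |A ∖ B| = 3: fails.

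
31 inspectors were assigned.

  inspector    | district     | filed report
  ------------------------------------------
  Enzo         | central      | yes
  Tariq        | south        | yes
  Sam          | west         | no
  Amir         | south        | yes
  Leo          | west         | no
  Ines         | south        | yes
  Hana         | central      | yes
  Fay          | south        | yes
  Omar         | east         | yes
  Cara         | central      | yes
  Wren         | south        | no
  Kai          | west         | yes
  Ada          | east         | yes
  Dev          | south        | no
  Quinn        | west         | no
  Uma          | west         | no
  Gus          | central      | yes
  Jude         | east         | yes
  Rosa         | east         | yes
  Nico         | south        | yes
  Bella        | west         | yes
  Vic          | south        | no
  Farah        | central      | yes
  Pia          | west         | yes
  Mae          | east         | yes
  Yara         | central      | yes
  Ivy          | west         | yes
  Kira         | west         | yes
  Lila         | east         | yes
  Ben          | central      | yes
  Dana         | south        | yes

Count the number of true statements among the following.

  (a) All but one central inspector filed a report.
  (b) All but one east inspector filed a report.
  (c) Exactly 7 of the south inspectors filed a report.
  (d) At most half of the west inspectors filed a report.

0

(a) central: |A| = 7, |A ∩ B| = 7; needs |A ∖ B| = 1 — false.
(b) east: |A| = 6, |A ∩ B| = 6; needs |A ∖ B| = 1 — false.
(c) south: |A| = 9, |A ∩ B| = 6; needs |A ∩ B| = 7 — false.
(d) west: |A| = 9, |A ∩ B| = 5; needs |A ∩ B| ≤ |A ∖ B| — false.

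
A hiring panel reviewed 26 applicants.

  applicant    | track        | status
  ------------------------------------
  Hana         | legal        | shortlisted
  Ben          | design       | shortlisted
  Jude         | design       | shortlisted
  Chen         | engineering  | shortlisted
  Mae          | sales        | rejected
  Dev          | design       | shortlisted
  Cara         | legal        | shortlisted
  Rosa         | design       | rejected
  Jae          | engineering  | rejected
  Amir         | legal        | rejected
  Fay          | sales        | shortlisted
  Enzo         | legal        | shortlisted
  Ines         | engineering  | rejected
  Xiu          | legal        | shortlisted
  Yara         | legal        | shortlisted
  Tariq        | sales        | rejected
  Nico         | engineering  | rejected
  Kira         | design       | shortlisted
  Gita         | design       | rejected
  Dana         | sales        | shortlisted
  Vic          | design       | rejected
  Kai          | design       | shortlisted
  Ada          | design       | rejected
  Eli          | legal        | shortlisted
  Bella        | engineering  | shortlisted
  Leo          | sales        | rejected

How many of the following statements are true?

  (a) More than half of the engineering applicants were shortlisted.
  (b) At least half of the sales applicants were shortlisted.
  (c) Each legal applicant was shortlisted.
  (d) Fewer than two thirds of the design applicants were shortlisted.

1

(a) engineering: |A| = 5, |A ∩ B| = 2; needs |A ∩ B| > |A ∖ B| — false.
(b) sales: |A| = 5, |A ∩ B| = 2; needs |A ∩ B| ≥ |A ∖ B| — false.
(c) legal: |A| = 7, |A ∩ B| = 6; needs A ⊆ B, i.e. every element of A is in B (|A ∖ B| = 0) — false.
(d) design: |A| = 9, |A ∩ B| = 5; needs |A ∩ B| / |A| < 2/3 — true.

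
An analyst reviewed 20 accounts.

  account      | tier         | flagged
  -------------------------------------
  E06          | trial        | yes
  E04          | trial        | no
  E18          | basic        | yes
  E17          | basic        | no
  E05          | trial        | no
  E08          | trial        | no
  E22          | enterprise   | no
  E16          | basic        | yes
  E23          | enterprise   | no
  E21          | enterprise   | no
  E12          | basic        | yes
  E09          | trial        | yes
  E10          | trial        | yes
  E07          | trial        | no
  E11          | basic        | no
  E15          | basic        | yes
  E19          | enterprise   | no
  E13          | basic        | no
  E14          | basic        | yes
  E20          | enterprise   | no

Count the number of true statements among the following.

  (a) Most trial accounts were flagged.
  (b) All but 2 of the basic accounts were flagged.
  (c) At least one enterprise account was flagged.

(a) trial: |A| = 7, |A ∩ B| = 3; needs |A ∩ B| > |A ∖ B| — false.
(b) basic: |A| = 8, |A ∩ B| = 5; needs |A ∖ B| = 2 — false.
(c) enterprise: |A| = 5, |A ∩ B| = 0; needs A ∩ B ≠ ∅ (|A ∩ B| ≥ 1) — false.

0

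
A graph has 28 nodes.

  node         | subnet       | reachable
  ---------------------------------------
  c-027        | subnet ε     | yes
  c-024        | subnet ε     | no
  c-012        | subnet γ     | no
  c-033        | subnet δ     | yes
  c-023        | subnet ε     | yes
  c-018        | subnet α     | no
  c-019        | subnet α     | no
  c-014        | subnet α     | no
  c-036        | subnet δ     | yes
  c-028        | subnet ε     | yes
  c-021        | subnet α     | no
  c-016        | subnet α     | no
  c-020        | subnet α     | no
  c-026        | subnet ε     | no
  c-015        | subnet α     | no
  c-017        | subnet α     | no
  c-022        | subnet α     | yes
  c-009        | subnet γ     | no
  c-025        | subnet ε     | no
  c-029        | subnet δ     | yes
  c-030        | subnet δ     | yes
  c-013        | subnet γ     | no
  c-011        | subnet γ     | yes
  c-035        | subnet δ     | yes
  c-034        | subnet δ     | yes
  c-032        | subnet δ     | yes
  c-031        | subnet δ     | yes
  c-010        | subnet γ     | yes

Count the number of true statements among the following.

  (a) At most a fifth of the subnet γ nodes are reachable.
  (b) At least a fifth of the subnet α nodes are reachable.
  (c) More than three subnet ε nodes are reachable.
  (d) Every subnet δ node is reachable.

(a) subnet γ: |A| = 5, |A ∩ B| = 2; needs |A ∩ B| / |A| ≤ 1/5 — false.
(b) subnet α: |A| = 9, |A ∩ B| = 1; needs |A ∩ B| / |A| ≥ 1/5 — false.
(c) subnet ε: |A| = 6, |A ∩ B| = 3; needs |A ∩ B| > 3 — false.
(d) subnet δ: |A| = 8, |A ∩ B| = 8; needs A ⊆ B, i.e. every element of A is in B (|A ∖ B| = 0) — true.

1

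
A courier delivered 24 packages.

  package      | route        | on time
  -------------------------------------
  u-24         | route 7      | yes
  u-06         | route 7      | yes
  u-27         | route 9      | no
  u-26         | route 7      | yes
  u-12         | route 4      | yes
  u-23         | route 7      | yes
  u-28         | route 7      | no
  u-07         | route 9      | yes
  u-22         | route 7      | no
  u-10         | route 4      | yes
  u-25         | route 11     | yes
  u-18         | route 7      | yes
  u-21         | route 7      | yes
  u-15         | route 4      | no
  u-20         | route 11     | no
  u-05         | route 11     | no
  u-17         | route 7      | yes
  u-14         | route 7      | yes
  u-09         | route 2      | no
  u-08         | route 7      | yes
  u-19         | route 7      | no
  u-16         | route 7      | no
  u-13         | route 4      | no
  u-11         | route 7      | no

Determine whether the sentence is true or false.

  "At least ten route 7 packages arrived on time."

Truth condition: |A ∩ B| ≥ 10.
A (the restrictor) = {u-24, u-06, u-26, u-23, u-28, u-22, u-18, u-21, u-17, u-14, u-08, u-19, u-16, u-11}, |A| = 14.
A ∩ B = {u-24, u-06, u-26, u-23, u-18, u-21, u-17, u-14, u-08}, so |A ∩ B| = 9.
|A ∩ B| = 9, so the statement is false.

False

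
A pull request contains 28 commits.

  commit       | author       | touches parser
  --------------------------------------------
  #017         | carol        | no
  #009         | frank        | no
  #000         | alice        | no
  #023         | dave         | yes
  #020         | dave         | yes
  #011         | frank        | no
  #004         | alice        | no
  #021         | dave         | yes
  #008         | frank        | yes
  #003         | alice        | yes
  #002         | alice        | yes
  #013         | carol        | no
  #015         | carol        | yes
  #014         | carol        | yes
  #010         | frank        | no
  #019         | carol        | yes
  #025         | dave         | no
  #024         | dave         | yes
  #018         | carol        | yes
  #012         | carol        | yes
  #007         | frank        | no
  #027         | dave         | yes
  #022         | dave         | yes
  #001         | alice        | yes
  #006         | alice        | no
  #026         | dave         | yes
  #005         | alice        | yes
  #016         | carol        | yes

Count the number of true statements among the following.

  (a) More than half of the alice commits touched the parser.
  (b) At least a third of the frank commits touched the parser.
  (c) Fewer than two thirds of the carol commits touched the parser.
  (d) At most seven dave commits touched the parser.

2

(a) alice: |A| = 7, |A ∩ B| = 4; needs |A ∩ B| > |A ∖ B| — true.
(b) frank: |A| = 5, |A ∩ B| = 1; needs |A ∩ B| / |A| ≥ 1/3 — false.
(c) carol: |A| = 8, |A ∩ B| = 6; needs |A ∩ B| / |A| < 2/3 — false.
(d) dave: |A| = 8, |A ∩ B| = 7; needs |A ∩ B| ≤ 7 — true.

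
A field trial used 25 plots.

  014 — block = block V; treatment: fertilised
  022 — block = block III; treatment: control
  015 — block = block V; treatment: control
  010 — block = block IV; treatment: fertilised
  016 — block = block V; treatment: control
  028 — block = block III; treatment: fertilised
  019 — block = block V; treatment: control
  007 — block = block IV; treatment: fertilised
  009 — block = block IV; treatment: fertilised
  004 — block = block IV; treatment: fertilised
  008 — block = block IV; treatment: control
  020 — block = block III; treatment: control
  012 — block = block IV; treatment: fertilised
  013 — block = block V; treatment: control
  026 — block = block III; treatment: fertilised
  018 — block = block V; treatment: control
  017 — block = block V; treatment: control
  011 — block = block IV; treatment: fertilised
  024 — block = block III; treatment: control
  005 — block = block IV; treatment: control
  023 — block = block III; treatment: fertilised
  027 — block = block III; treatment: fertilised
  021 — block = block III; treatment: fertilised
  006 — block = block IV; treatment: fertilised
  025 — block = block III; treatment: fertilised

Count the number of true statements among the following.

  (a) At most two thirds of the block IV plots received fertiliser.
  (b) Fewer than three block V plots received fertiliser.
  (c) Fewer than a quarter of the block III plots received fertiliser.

(a) block IV: |A| = 9, |A ∩ B| = 7; needs |A ∩ B| / |A| ≤ 2/3 — false.
(b) block V: |A| = 7, |A ∩ B| = 1; needs |A ∩ B| < 3 — true.
(c) block III: |A| = 9, |A ∩ B| = 6; needs |A ∩ B| / |A| < 1/4 — false.

1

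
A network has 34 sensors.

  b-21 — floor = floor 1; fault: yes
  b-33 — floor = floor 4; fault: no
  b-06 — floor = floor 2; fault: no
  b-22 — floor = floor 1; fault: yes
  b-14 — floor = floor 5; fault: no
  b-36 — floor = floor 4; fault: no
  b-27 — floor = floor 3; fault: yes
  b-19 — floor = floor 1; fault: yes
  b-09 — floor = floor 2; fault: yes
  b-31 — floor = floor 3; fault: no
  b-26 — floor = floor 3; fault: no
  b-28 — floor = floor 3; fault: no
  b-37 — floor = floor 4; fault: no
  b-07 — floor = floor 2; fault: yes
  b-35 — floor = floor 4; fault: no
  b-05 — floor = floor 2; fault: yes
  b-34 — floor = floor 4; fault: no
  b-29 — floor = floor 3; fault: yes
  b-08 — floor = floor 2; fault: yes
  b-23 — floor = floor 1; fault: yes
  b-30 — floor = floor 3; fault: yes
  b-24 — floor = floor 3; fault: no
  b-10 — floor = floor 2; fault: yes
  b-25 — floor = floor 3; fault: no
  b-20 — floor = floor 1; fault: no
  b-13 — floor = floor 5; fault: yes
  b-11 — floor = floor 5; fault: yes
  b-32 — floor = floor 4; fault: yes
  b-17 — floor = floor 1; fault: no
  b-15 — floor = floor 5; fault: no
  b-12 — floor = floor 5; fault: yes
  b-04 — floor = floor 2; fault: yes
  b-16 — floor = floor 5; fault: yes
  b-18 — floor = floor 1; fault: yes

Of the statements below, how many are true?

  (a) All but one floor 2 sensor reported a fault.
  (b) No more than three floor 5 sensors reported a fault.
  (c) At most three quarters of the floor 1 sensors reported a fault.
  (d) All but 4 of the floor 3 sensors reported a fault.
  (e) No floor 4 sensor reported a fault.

2

(a) floor 2: |A| = 7, |A ∩ B| = 6; needs |A ∖ B| = 1 — true.
(b) floor 5: |A| = 6, |A ∩ B| = 4; needs |A ∩ B| ≤ 3 — false.
(c) floor 1: |A| = 7, |A ∩ B| = 5; needs |A ∩ B| / |A| ≤ 3/4 — true.
(d) floor 3: |A| = 8, |A ∩ B| = 3; needs |A ∖ B| = 4 — false.
(e) floor 4: |A| = 6, |A ∩ B| = 1; needs A ∩ B = ∅ (|A ∩ B| = 0) — false.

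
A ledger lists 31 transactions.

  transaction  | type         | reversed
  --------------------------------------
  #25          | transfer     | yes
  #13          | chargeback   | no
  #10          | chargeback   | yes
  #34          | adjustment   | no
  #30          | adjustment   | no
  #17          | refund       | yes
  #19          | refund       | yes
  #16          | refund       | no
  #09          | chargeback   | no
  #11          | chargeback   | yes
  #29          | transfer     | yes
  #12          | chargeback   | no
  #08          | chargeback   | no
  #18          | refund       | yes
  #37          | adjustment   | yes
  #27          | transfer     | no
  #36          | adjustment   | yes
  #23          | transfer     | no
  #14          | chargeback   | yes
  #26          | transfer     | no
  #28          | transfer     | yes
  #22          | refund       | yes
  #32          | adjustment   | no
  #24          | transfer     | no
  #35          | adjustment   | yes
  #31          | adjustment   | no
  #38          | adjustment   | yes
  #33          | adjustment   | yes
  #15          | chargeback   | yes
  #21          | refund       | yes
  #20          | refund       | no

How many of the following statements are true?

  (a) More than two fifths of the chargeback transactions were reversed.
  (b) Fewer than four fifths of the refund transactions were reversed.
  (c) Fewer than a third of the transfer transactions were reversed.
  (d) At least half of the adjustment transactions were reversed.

(a) chargeback: |A| = 8, |A ∩ B| = 4; needs |A ∩ B| / |A| > 2/5 — true.
(b) refund: |A| = 7, |A ∩ B| = 5; needs |A ∩ B| / |A| < 4/5 — true.
(c) transfer: |A| = 7, |A ∩ B| = 3; needs |A ∩ B| / |A| < 1/3 — false.
(d) adjustment: |A| = 9, |A ∩ B| = 5; needs |A ∩ B| ≥ |A ∖ B| — true.

3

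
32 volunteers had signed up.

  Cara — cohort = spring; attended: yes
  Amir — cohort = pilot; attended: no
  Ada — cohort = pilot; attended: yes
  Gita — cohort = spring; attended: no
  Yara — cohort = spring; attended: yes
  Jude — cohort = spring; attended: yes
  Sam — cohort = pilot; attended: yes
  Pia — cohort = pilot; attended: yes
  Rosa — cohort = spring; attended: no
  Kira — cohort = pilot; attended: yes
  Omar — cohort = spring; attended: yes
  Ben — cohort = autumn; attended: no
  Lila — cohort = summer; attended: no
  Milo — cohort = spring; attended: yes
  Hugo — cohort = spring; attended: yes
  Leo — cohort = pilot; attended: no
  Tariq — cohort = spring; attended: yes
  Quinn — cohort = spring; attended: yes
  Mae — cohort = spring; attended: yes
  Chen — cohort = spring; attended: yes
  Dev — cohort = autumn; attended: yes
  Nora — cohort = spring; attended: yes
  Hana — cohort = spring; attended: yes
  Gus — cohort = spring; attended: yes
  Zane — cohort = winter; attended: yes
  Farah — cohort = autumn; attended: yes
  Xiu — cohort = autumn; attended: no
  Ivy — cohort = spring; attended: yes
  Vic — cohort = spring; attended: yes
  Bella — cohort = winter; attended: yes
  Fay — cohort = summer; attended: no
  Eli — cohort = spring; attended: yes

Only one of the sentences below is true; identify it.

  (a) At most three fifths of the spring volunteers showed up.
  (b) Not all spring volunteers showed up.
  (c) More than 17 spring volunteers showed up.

(b)

|A| = 18, |A ∩ B| = 16, |A ∖ B| = 2.
(a) requires |A ∩ B| / |A| ≤ 3/5: false.
(b) requires A ⊄ B (|A ∖ B| ≥ 1): true.
(c) requires |A ∩ B| > 17: false.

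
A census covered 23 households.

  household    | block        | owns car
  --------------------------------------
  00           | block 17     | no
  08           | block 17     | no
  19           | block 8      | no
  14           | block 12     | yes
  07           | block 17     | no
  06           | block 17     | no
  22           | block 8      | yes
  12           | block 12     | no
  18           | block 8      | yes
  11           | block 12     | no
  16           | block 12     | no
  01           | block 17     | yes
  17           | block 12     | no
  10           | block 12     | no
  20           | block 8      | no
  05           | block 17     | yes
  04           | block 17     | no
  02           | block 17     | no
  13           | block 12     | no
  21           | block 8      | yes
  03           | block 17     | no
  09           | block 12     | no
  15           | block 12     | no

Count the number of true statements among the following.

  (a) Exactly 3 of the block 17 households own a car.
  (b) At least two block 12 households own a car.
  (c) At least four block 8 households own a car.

0

(a) block 17: |A| = 9, |A ∩ B| = 2; needs |A ∩ B| = 3 — false.
(b) block 12: |A| = 9, |A ∩ B| = 1; needs |A ∩ B| ≥ 2 — false.
(c) block 8: |A| = 5, |A ∩ B| = 3; needs |A ∩ B| ≥ 4 — false.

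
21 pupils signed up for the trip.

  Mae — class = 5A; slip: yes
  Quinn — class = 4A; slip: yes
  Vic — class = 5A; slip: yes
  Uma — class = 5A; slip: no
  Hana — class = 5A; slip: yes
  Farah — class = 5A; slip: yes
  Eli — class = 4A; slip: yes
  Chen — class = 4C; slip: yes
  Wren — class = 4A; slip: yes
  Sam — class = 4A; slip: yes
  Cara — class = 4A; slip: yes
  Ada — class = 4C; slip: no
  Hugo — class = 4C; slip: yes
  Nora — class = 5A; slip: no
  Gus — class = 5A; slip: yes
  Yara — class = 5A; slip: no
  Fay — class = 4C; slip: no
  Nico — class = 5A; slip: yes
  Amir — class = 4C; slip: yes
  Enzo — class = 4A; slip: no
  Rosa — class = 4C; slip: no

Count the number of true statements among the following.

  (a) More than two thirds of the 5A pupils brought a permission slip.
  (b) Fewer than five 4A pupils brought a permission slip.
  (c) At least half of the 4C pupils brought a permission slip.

1

(a) 5A: |A| = 9, |A ∩ B| = 6; needs |A ∩ B| / |A| > 2/3 — false.
(b) 4A: |A| = 6, |A ∩ B| = 5; needs |A ∩ B| < 5 — false.
(c) 4C: |A| = 6, |A ∩ B| = 3; needs |A ∩ B| ≥ |A ∖ B| — true.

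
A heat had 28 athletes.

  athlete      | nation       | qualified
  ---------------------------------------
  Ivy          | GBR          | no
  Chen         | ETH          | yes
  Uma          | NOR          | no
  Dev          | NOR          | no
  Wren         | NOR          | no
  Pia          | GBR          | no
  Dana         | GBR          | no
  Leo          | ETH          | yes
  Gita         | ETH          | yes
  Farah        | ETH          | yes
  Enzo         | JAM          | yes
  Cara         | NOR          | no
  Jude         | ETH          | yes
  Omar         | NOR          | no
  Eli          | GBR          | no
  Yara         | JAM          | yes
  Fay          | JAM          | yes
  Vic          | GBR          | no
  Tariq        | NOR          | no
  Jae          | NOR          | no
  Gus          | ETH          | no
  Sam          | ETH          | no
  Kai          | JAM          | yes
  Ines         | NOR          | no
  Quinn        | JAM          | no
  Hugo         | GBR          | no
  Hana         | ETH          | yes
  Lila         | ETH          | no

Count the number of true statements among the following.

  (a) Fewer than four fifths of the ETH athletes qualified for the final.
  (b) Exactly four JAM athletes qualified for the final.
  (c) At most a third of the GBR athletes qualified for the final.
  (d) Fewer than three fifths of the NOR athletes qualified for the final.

(a) ETH: |A| = 9, |A ∩ B| = 6; needs |A ∩ B| / |A| < 4/5 — true.
(b) JAM: |A| = 5, |A ∩ B| = 4; needs |A ∩ B| = 4 — true.
(c) GBR: |A| = 6, |A ∩ B| = 0; needs |A ∩ B| / |A| ≤ 1/3 — true.
(d) NOR: |A| = 8, |A ∩ B| = 0; needs |A ∩ B| / |A| < 3/5 — true.

4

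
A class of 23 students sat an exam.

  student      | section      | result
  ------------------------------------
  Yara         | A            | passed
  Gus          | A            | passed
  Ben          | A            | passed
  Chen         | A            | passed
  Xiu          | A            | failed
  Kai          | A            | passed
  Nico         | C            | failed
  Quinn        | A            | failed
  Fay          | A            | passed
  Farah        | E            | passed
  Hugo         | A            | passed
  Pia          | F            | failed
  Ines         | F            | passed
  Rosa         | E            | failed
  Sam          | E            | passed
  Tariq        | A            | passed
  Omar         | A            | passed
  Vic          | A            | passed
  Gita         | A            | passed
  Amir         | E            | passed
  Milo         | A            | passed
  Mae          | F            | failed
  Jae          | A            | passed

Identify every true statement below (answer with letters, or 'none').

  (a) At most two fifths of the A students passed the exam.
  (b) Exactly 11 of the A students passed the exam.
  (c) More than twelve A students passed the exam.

|A| = 15, |A ∩ B| = 13, |A ∖ B| = 2.
(a) |A ∩ B| / |A| ≤ 2/5: fails.
(b) |A ∩ B| = 11: fails.
(c) |A ∩ B| > 12: holds.

(c)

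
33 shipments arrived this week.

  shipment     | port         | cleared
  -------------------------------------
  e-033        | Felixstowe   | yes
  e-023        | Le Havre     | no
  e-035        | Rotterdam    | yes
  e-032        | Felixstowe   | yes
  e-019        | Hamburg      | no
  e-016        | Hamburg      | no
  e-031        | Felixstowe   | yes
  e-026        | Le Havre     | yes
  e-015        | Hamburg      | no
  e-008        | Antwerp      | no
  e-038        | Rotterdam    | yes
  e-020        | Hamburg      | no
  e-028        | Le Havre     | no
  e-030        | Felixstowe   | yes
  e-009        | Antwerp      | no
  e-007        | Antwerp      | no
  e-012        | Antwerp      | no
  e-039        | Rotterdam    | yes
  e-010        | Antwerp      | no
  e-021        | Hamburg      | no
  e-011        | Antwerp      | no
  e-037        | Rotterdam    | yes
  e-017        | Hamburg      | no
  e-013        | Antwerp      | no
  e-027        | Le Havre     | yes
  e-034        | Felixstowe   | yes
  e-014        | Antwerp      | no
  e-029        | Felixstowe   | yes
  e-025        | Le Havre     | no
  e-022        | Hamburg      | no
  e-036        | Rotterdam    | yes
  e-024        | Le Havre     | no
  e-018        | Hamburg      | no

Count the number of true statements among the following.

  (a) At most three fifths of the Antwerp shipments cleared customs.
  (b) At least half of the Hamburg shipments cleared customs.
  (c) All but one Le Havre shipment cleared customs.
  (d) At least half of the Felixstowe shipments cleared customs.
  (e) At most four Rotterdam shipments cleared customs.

(a) Antwerp: |A| = 8, |A ∩ B| = 0; needs |A ∩ B| / |A| ≤ 3/5 — true.
(b) Hamburg: |A| = 8, |A ∩ B| = 0; needs |A ∩ B| ≥ |A ∖ B| — false.
(c) Le Havre: |A| = 6, |A ∩ B| = 2; needs |A ∖ B| = 1 — false.
(d) Felixstowe: |A| = 6, |A ∩ B| = 6; needs |A ∩ B| ≥ |A ∖ B| — true.
(e) Rotterdam: |A| = 5, |A ∩ B| = 5; needs |A ∩ B| ≤ 4 — false.

2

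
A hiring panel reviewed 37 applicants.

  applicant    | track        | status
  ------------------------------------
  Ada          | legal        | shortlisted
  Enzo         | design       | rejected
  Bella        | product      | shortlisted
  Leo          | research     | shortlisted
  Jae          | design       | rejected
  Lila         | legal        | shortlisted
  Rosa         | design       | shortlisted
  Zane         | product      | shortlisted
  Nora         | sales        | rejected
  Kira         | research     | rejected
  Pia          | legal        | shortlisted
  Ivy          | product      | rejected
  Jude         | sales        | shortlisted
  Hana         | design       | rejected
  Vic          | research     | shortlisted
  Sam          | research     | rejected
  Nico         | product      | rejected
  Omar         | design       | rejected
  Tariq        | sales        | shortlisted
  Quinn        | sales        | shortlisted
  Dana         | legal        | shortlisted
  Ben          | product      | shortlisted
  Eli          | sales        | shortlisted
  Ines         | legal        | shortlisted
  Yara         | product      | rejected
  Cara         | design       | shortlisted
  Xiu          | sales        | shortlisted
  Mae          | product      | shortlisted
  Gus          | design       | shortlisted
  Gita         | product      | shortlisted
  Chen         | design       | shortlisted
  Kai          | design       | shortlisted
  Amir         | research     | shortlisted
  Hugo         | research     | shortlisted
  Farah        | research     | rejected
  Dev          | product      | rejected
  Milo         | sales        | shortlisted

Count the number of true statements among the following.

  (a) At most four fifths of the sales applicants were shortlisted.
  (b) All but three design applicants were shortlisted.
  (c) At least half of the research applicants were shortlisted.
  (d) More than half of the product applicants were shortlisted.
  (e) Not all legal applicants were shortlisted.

(a) sales: |A| = 7, |A ∩ B| = 6; needs |A ∩ B| / |A| ≤ 4/5 — false.
(b) design: |A| = 9, |A ∩ B| = 5; needs |A ∖ B| = 3 — false.
(c) research: |A| = 7, |A ∩ B| = 4; needs |A ∩ B| ≥ |A ∖ B| — true.
(d) product: |A| = 9, |A ∩ B| = 5; needs |A ∩ B| > |A ∖ B| — true.
(e) legal: |A| = 5, |A ∩ B| = 5; needs A ⊄ B (|A ∖ B| ≥ 1) — false.

2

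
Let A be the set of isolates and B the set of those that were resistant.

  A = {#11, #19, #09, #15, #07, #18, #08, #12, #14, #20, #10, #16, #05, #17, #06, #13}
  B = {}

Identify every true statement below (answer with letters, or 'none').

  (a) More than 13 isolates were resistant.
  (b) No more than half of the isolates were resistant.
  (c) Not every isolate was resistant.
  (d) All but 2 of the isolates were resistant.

|A| = 16, |A ∩ B| = 0, |A ∖ B| = 16.
(a) |A ∩ B| > 13: fails.
(b) |A ∩ B| ≤ |A ∖ B|: holds.
(c) A ⊄ B (|A ∖ B| ≥ 1): holds.
(d) |A ∖ B| = 2: fails.

(b), (c)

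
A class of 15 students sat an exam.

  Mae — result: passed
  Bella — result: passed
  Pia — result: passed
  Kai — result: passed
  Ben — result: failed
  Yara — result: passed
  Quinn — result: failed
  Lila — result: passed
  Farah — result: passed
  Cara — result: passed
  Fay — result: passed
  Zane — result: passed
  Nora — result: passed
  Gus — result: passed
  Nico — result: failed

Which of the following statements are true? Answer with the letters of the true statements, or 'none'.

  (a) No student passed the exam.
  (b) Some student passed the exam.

|A| = 15, |A ∩ B| = 12, |A ∖ B| = 3.
(a) A ∩ B = ∅ (|A ∩ B| = 0): fails.
(b) A ∩ B ≠ ∅ (|A ∩ B| ≥ 1): holds.

(b)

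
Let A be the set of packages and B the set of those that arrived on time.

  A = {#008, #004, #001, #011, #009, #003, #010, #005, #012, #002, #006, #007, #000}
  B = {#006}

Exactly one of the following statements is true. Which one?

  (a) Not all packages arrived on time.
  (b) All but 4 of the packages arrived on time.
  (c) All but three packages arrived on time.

|A| = 13, |A ∩ B| = 1, |A ∖ B| = 12.
(a) requires A ⊄ B (|A ∖ B| ≥ 1): true.
(b) requires |A ∖ B| = 4: false.
(c) requires |A ∖ B| = 3: false.

(a)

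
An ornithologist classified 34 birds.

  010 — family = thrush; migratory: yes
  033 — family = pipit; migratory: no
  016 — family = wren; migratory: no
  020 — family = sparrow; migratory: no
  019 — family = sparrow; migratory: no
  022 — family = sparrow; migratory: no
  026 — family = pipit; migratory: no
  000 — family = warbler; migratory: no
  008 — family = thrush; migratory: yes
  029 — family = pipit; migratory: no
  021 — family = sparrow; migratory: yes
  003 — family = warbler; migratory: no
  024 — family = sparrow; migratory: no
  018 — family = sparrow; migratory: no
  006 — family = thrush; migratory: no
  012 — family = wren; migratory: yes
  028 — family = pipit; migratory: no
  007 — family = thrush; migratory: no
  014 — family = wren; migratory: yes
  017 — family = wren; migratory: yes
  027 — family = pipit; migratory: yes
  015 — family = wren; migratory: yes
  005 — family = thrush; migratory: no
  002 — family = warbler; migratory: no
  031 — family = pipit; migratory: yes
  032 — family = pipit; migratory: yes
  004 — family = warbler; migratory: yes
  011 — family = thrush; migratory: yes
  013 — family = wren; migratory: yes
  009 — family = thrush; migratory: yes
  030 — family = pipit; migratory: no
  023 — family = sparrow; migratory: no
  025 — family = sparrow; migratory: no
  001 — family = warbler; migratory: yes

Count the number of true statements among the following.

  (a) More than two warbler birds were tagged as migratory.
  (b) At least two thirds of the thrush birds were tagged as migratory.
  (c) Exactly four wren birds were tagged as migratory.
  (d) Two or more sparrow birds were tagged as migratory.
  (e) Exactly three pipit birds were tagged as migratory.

1

(a) warbler: |A| = 5, |A ∩ B| = 2; needs |A ∩ B| > 2 — false.
(b) thrush: |A| = 7, |A ∩ B| = 4; needs |A ∩ B| / |A| ≥ 2/3 — false.
(c) wren: |A| = 6, |A ∩ B| = 5; needs |A ∩ B| = 4 — false.
(d) sparrow: |A| = 8, |A ∩ B| = 1; needs |A ∩ B| ≥ 2 — false.
(e) pipit: |A| = 8, |A ∩ B| = 3; needs |A ∩ B| = 3 — true.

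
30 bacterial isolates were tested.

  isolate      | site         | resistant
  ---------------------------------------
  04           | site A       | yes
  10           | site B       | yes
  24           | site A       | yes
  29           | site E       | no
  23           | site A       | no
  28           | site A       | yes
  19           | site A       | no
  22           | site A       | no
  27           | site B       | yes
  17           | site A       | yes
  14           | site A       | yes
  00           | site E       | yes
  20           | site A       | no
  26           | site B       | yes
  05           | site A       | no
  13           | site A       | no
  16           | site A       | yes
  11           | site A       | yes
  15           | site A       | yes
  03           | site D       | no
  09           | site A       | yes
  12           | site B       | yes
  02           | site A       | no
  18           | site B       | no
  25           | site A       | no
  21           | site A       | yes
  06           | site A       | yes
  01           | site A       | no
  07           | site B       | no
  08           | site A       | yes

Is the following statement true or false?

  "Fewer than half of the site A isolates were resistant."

False

The determiner here denotes the relation: |A ∩ B| < |A ∖ B|.
|A| = 21, |A ∩ B| = 12, |A ∖ B| = 9.
12 > 9, so the statement is false.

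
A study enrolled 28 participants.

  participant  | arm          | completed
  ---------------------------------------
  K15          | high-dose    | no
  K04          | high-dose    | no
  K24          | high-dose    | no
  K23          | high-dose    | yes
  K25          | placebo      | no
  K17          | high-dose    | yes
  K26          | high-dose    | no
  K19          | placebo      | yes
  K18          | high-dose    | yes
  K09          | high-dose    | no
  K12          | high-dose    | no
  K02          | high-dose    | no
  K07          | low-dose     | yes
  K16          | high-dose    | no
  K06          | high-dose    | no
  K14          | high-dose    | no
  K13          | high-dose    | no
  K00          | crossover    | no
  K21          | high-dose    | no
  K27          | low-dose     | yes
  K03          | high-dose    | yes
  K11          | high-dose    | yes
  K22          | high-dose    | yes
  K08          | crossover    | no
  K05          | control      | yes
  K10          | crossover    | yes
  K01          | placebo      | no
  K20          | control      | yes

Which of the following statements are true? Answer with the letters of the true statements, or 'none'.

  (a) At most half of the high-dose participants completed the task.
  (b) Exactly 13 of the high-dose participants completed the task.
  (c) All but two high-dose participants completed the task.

(a)

|A| = 18, |A ∩ B| = 6, |A ∖ B| = 12.
(a) |A ∩ B| ≤ |A ∖ B|: holds.
(b) |A ∩ B| = 13: fails.
(c) |A ∖ B| = 2: fails.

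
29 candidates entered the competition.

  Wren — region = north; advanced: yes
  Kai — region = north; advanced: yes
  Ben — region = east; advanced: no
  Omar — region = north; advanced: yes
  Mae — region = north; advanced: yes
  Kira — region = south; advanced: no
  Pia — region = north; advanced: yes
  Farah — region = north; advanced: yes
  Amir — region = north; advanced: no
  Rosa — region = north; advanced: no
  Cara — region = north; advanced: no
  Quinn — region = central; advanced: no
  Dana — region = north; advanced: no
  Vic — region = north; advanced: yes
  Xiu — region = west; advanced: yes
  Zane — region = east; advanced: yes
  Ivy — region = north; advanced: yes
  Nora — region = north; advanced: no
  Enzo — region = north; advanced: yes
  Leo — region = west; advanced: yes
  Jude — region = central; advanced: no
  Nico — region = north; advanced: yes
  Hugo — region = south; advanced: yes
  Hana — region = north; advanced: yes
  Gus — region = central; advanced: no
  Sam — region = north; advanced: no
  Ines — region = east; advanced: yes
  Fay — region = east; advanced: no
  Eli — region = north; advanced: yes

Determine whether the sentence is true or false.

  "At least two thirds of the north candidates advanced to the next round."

True

Truth condition: |A ∩ B| / |A| ≥ 2/3.
|A| = 18, |A ∩ B| = 12, |A ∖ B| = 6.
|A ∩ B|/|A| = 12/18, so the statement is true.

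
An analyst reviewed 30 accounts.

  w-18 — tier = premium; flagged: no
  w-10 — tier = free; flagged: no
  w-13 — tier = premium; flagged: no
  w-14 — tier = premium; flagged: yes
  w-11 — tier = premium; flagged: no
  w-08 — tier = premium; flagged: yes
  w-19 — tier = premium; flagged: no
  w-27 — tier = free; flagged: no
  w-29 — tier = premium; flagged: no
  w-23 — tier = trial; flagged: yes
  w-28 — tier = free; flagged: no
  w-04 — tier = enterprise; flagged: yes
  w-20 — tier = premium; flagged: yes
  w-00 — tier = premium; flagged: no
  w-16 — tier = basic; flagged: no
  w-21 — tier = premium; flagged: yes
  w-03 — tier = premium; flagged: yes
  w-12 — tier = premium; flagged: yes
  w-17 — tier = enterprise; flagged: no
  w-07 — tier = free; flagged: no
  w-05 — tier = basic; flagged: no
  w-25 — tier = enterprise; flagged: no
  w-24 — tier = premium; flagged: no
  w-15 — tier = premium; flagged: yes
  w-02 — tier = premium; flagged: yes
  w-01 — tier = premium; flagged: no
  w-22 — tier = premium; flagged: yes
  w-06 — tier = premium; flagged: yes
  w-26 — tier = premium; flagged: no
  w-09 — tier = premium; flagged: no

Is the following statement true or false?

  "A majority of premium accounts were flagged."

False

The determiner here denotes the relation: |A ∩ B| > |A ∖ B|.
|A| = 20, |A ∩ B| = 10, |A ∖ B| = 10.
10 = 10, so the statement is false.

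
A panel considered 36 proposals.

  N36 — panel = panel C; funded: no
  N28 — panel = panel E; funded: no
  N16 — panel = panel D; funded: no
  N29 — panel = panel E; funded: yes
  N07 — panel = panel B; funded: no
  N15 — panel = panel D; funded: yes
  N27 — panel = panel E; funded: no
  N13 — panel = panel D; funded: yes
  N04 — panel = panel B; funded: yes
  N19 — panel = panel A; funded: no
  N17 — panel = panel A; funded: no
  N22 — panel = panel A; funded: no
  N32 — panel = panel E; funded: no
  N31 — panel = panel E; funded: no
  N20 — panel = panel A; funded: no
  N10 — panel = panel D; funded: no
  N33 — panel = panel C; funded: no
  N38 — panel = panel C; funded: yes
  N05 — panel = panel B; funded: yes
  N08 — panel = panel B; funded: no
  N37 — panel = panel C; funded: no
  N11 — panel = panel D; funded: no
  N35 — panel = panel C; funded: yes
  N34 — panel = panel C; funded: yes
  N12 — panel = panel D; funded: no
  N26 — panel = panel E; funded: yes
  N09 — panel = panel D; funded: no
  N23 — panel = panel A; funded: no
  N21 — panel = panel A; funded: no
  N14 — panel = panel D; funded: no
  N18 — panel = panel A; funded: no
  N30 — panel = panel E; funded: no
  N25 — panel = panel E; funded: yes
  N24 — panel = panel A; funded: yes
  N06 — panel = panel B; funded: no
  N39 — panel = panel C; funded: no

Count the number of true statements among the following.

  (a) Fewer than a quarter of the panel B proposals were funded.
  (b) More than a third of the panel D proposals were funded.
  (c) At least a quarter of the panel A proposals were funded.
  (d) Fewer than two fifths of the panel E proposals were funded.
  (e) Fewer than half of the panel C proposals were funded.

(a) panel B: |A| = 5, |A ∩ B| = 2; needs |A ∩ B| / |A| < 1/4 — false.
(b) panel D: |A| = 8, |A ∩ B| = 2; needs |A ∩ B| / |A| > 1/3 — false.
(c) panel A: |A| = 8, |A ∩ B| = 1; needs |A ∩ B| / |A| ≥ 1/4 — false.
(d) panel E: |A| = 8, |A ∩ B| = 3; needs |A ∩ B| / |A| < 2/5 — true.
(e) panel C: |A| = 7, |A ∩ B| = 3; needs |A ∩ B| < |A ∖ B| — true.

2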